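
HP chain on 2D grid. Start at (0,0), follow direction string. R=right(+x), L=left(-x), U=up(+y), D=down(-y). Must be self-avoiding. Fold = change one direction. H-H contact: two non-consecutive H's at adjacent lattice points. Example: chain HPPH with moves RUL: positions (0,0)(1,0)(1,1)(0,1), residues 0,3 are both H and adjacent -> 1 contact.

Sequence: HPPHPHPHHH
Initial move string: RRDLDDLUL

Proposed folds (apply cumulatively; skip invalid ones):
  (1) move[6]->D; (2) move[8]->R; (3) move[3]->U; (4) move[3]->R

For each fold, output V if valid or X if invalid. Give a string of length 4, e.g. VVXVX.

Initial: RRDLDDLUL -> [(0, 0), (1, 0), (2, 0), (2, -1), (1, -1), (1, -2), (1, -3), (0, -3), (0, -2), (-1, -2)]
Fold 1: move[6]->D => RRDLDDDUL INVALID (collision), skipped
Fold 2: move[8]->R => RRDLDDLUR INVALID (collision), skipped
Fold 3: move[3]->U => RRDUDDLUL INVALID (collision), skipped
Fold 4: move[3]->R => RRDRDDLUL VALID

Answer: XXXV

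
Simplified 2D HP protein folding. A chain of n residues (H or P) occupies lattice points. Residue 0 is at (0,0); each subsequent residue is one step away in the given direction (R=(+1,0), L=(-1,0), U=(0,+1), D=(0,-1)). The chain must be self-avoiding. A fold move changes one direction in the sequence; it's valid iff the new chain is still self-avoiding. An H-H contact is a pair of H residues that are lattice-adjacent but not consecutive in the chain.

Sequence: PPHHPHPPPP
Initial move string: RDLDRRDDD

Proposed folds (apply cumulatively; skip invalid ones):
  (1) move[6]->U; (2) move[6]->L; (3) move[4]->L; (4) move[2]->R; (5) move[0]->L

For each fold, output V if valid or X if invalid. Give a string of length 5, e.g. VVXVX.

Initial: RDLDRRDDD -> [(0, 0), (1, 0), (1, -1), (0, -1), (0, -2), (1, -2), (2, -2), (2, -3), (2, -4), (2, -5)]
Fold 1: move[6]->U => RDLDRRUDD INVALID (collision), skipped
Fold 2: move[6]->L => RDLDRRLDD INVALID (collision), skipped
Fold 3: move[4]->L => RDLDLRDDD INVALID (collision), skipped
Fold 4: move[2]->R => RDRDRRDDD VALID
Fold 5: move[0]->L => LDRDRRDDD VALID

Answer: XXXVV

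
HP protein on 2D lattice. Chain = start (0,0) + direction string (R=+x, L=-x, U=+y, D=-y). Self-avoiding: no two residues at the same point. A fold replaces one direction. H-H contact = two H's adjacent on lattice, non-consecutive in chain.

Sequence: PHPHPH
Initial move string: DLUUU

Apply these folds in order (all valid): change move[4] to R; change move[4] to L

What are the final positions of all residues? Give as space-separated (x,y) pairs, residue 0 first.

Answer: (0,0) (0,-1) (-1,-1) (-1,0) (-1,1) (-2,1)

Derivation:
Initial moves: DLUUU
Fold: move[4]->R => DLUUR (positions: [(0, 0), (0, -1), (-1, -1), (-1, 0), (-1, 1), (0, 1)])
Fold: move[4]->L => DLUUL (positions: [(0, 0), (0, -1), (-1, -1), (-1, 0), (-1, 1), (-2, 1)])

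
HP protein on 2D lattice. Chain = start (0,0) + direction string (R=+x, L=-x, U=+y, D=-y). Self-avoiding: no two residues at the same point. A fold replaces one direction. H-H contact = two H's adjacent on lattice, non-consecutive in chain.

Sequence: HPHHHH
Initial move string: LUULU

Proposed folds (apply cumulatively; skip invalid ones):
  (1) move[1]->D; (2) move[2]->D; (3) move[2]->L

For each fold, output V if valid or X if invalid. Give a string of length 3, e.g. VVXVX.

Answer: XXV

Derivation:
Initial: LUULU -> [(0, 0), (-1, 0), (-1, 1), (-1, 2), (-2, 2), (-2, 3)]
Fold 1: move[1]->D => LDULU INVALID (collision), skipped
Fold 2: move[2]->D => LUDLU INVALID (collision), skipped
Fold 3: move[2]->L => LULLU VALID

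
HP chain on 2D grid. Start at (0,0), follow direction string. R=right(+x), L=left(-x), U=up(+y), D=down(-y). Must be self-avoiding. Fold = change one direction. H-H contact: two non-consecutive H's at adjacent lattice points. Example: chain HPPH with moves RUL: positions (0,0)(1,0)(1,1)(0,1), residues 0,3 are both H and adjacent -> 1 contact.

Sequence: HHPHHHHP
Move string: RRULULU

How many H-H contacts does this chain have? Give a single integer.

Positions: [(0, 0), (1, 0), (2, 0), (2, 1), (1, 1), (1, 2), (0, 2), (0, 3)]
H-H contact: residue 1 @(1,0) - residue 4 @(1, 1)

Answer: 1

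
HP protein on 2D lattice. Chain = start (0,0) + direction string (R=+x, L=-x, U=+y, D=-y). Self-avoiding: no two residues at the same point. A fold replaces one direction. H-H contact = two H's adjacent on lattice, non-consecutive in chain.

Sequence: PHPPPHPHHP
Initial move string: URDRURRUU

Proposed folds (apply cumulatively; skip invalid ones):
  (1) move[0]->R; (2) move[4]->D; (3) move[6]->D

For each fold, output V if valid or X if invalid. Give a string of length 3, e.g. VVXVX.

Initial: URDRURRUU -> [(0, 0), (0, 1), (1, 1), (1, 0), (2, 0), (2, 1), (3, 1), (4, 1), (4, 2), (4, 3)]
Fold 1: move[0]->R => RRDRURRUU VALID
Fold 2: move[4]->D => RRDRDRRUU VALID
Fold 3: move[6]->D => RRDRDRDUU INVALID (collision), skipped

Answer: VVX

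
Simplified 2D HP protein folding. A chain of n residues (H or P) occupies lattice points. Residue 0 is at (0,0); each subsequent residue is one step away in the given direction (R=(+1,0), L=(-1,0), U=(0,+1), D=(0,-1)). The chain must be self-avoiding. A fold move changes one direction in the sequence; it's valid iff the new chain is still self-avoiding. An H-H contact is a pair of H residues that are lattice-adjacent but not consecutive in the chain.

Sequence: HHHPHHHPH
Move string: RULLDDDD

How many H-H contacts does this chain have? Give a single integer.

Answer: 1

Derivation:
Positions: [(0, 0), (1, 0), (1, 1), (0, 1), (-1, 1), (-1, 0), (-1, -1), (-1, -2), (-1, -3)]
H-H contact: residue 0 @(0,0) - residue 5 @(-1, 0)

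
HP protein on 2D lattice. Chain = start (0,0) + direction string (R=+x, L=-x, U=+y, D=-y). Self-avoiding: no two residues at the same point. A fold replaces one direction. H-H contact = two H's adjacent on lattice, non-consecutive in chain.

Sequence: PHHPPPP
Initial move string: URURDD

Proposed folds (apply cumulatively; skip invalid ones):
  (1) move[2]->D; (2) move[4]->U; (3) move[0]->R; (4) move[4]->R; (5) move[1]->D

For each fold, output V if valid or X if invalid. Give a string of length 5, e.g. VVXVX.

Answer: VXVVV

Derivation:
Initial: URURDD -> [(0, 0), (0, 1), (1, 1), (1, 2), (2, 2), (2, 1), (2, 0)]
Fold 1: move[2]->D => URDRDD VALID
Fold 2: move[4]->U => URDRUD INVALID (collision), skipped
Fold 3: move[0]->R => RRDRDD VALID
Fold 4: move[4]->R => RRDRRD VALID
Fold 5: move[1]->D => RDDRRD VALID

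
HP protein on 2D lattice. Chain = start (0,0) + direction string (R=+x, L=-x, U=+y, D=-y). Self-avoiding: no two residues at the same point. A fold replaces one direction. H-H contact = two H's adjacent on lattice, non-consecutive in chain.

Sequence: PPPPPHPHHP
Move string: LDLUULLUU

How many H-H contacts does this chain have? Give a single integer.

Answer: 0

Derivation:
Positions: [(0, 0), (-1, 0), (-1, -1), (-2, -1), (-2, 0), (-2, 1), (-3, 1), (-4, 1), (-4, 2), (-4, 3)]
No H-H contacts found.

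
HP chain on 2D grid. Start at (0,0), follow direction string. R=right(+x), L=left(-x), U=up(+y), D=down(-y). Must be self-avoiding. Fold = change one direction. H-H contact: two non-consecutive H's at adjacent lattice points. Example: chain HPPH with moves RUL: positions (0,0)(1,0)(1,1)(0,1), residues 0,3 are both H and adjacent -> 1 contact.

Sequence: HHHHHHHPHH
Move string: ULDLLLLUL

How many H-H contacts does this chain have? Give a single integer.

Positions: [(0, 0), (0, 1), (-1, 1), (-1, 0), (-2, 0), (-3, 0), (-4, 0), (-5, 0), (-5, 1), (-6, 1)]
H-H contact: residue 0 @(0,0) - residue 3 @(-1, 0)

Answer: 1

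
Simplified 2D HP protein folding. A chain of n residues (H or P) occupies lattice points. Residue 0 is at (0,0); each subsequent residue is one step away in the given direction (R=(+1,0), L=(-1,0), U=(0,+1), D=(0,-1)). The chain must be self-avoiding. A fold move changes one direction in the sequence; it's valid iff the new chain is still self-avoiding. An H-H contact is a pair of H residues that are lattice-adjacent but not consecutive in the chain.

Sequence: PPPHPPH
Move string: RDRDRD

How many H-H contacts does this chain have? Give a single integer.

Positions: [(0, 0), (1, 0), (1, -1), (2, -1), (2, -2), (3, -2), (3, -3)]
No H-H contacts found.

Answer: 0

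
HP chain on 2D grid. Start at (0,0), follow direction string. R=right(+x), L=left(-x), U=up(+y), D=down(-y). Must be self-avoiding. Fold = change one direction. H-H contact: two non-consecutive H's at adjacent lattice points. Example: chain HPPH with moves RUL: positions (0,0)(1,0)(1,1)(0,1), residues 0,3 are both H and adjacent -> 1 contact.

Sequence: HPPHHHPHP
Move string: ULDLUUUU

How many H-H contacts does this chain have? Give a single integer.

Positions: [(0, 0), (0, 1), (-1, 1), (-1, 0), (-2, 0), (-2, 1), (-2, 2), (-2, 3), (-2, 4)]
H-H contact: residue 0 @(0,0) - residue 3 @(-1, 0)

Answer: 1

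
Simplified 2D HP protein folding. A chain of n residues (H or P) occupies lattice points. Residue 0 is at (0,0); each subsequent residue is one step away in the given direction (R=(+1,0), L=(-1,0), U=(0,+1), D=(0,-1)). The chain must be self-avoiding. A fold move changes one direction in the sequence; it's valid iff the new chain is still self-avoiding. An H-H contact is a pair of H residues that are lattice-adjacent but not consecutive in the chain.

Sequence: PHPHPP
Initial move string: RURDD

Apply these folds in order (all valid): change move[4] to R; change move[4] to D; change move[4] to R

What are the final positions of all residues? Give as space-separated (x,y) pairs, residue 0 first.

Initial moves: RURDD
Fold: move[4]->R => RURDR (positions: [(0, 0), (1, 0), (1, 1), (2, 1), (2, 0), (3, 0)])
Fold: move[4]->D => RURDD (positions: [(0, 0), (1, 0), (1, 1), (2, 1), (2, 0), (2, -1)])
Fold: move[4]->R => RURDR (positions: [(0, 0), (1, 0), (1, 1), (2, 1), (2, 0), (3, 0)])

Answer: (0,0) (1,0) (1,1) (2,1) (2,0) (3,0)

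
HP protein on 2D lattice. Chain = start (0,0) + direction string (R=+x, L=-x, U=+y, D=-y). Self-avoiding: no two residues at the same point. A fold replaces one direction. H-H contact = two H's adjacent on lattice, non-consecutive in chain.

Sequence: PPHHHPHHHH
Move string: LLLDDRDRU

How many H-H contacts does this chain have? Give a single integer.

Positions: [(0, 0), (-1, 0), (-2, 0), (-3, 0), (-3, -1), (-3, -2), (-2, -2), (-2, -3), (-1, -3), (-1, -2)]
H-H contact: residue 6 @(-2,-2) - residue 9 @(-1, -2)

Answer: 1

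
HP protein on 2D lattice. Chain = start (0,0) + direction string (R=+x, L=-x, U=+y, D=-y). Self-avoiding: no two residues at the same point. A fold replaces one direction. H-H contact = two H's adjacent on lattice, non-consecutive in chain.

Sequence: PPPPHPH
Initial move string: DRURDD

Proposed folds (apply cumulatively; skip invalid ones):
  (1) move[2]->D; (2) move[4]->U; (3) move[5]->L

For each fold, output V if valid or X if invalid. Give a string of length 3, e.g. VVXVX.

Initial: DRURDD -> [(0, 0), (0, -1), (1, -1), (1, 0), (2, 0), (2, -1), (2, -2)]
Fold 1: move[2]->D => DRDRDD VALID
Fold 2: move[4]->U => DRDRUD INVALID (collision), skipped
Fold 3: move[5]->L => DRDRDL VALID

Answer: VXV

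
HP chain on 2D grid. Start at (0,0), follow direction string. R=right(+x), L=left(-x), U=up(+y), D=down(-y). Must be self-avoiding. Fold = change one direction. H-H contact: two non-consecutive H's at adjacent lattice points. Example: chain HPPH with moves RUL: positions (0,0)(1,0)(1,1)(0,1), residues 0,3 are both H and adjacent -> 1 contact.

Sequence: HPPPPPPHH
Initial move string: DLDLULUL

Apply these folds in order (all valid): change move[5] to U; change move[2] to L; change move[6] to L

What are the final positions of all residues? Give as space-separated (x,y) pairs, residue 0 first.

Initial moves: DLDLULUL
Fold: move[5]->U => DLDLUUUL (positions: [(0, 0), (0, -1), (-1, -1), (-1, -2), (-2, -2), (-2, -1), (-2, 0), (-2, 1), (-3, 1)])
Fold: move[2]->L => DLLLUUUL (positions: [(0, 0), (0, -1), (-1, -1), (-2, -1), (-3, -1), (-3, 0), (-3, 1), (-3, 2), (-4, 2)])
Fold: move[6]->L => DLLLUULL (positions: [(0, 0), (0, -1), (-1, -1), (-2, -1), (-3, -1), (-3, 0), (-3, 1), (-4, 1), (-5, 1)])

Answer: (0,0) (0,-1) (-1,-1) (-2,-1) (-3,-1) (-3,0) (-3,1) (-4,1) (-5,1)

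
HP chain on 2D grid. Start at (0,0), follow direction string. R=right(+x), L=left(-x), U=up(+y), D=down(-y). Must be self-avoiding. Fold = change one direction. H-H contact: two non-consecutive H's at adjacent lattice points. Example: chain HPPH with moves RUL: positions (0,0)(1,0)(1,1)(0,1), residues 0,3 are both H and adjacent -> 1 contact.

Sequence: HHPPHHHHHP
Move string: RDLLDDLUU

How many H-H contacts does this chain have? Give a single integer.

Positions: [(0, 0), (1, 0), (1, -1), (0, -1), (-1, -1), (-1, -2), (-1, -3), (-2, -3), (-2, -2), (-2, -1)]
H-H contact: residue 5 @(-1,-2) - residue 8 @(-2, -2)

Answer: 1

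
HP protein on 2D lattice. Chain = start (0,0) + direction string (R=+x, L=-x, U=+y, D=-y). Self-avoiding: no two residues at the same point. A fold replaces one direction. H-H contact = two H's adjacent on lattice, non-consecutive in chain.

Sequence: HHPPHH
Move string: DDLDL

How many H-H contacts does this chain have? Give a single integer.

Positions: [(0, 0), (0, -1), (0, -2), (-1, -2), (-1, -3), (-2, -3)]
No H-H contacts found.

Answer: 0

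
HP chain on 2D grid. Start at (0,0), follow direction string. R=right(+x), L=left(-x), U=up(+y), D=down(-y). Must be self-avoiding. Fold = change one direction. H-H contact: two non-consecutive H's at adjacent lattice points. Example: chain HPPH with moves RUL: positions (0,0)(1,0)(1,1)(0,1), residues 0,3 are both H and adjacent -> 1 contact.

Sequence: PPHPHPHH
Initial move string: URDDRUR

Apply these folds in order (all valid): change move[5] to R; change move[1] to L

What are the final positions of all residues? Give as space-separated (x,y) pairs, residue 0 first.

Initial moves: URDDRUR
Fold: move[5]->R => URDDRRR (positions: [(0, 0), (0, 1), (1, 1), (1, 0), (1, -1), (2, -1), (3, -1), (4, -1)])
Fold: move[1]->L => ULDDRRR (positions: [(0, 0), (0, 1), (-1, 1), (-1, 0), (-1, -1), (0, -1), (1, -1), (2, -1)])

Answer: (0,0) (0,1) (-1,1) (-1,0) (-1,-1) (0,-1) (1,-1) (2,-1)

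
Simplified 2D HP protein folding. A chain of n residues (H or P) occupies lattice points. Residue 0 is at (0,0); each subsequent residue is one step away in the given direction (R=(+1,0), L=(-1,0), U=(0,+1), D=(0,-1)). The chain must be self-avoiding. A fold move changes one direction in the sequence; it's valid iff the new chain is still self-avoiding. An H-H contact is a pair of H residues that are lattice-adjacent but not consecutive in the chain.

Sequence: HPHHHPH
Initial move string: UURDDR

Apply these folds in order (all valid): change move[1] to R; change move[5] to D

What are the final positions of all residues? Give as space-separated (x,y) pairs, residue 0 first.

Initial moves: UURDDR
Fold: move[1]->R => URRDDR (positions: [(0, 0), (0, 1), (1, 1), (2, 1), (2, 0), (2, -1), (3, -1)])
Fold: move[5]->D => URRDDD (positions: [(0, 0), (0, 1), (1, 1), (2, 1), (2, 0), (2, -1), (2, -2)])

Answer: (0,0) (0,1) (1,1) (2,1) (2,0) (2,-1) (2,-2)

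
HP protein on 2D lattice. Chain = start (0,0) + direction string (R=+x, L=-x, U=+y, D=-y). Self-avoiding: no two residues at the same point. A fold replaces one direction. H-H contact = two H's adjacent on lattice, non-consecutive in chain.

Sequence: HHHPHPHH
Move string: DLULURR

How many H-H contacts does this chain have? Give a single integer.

Positions: [(0, 0), (0, -1), (-1, -1), (-1, 0), (-2, 0), (-2, 1), (-1, 1), (0, 1)]
H-H contact: residue 0 @(0,0) - residue 7 @(0, 1)

Answer: 1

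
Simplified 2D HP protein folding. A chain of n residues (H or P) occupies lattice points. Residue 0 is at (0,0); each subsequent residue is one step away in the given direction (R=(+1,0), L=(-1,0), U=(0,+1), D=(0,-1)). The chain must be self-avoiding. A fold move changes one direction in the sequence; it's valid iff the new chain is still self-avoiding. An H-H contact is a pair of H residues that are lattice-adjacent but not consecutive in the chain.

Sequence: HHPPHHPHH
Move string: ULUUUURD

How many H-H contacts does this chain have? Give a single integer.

Answer: 1

Derivation:
Positions: [(0, 0), (0, 1), (-1, 1), (-1, 2), (-1, 3), (-1, 4), (-1, 5), (0, 5), (0, 4)]
H-H contact: residue 5 @(-1,4) - residue 8 @(0, 4)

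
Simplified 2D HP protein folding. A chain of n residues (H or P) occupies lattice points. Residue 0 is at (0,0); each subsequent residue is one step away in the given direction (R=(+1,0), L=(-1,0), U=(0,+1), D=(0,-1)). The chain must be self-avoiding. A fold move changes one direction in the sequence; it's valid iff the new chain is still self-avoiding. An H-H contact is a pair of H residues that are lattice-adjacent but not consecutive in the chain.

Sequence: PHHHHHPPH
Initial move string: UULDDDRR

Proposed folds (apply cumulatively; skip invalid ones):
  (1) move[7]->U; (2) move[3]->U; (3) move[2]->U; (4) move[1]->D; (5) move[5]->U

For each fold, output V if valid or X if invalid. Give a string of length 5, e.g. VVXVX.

Initial: UULDDDRR -> [(0, 0), (0, 1), (0, 2), (-1, 2), (-1, 1), (-1, 0), (-1, -1), (0, -1), (1, -1)]
Fold 1: move[7]->U => UULDDDRU INVALID (collision), skipped
Fold 2: move[3]->U => UULUDDRR INVALID (collision), skipped
Fold 3: move[2]->U => UUUDDDRR INVALID (collision), skipped
Fold 4: move[1]->D => UDLDDDRR INVALID (collision), skipped
Fold 5: move[5]->U => UULDDURR INVALID (collision), skipped

Answer: XXXXX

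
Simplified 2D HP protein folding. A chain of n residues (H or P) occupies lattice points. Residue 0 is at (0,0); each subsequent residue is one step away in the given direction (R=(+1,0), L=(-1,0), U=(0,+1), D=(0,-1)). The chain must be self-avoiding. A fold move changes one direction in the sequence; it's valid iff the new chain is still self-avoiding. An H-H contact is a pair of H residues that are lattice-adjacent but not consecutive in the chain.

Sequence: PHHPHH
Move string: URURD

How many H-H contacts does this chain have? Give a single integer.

Answer: 1

Derivation:
Positions: [(0, 0), (0, 1), (1, 1), (1, 2), (2, 2), (2, 1)]
H-H contact: residue 2 @(1,1) - residue 5 @(2, 1)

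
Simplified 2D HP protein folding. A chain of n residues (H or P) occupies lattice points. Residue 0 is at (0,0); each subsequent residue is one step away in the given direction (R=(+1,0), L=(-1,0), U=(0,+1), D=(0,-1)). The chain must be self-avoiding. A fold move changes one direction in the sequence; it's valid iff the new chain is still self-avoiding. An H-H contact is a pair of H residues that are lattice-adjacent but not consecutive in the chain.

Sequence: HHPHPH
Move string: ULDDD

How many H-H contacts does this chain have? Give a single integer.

Positions: [(0, 0), (0, 1), (-1, 1), (-1, 0), (-1, -1), (-1, -2)]
H-H contact: residue 0 @(0,0) - residue 3 @(-1, 0)

Answer: 1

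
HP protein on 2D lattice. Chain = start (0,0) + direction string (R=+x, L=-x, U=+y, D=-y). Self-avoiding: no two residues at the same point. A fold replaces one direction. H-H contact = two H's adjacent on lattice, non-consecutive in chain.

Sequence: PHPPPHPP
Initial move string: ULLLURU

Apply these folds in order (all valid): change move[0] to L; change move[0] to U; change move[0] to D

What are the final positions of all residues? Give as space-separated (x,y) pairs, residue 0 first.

Answer: (0,0) (0,-1) (-1,-1) (-2,-1) (-3,-1) (-3,0) (-2,0) (-2,1)

Derivation:
Initial moves: ULLLURU
Fold: move[0]->L => LLLLURU (positions: [(0, 0), (-1, 0), (-2, 0), (-3, 0), (-4, 0), (-4, 1), (-3, 1), (-3, 2)])
Fold: move[0]->U => ULLLURU (positions: [(0, 0), (0, 1), (-1, 1), (-2, 1), (-3, 1), (-3, 2), (-2, 2), (-2, 3)])
Fold: move[0]->D => DLLLURU (positions: [(0, 0), (0, -1), (-1, -1), (-2, -1), (-3, -1), (-3, 0), (-2, 0), (-2, 1)])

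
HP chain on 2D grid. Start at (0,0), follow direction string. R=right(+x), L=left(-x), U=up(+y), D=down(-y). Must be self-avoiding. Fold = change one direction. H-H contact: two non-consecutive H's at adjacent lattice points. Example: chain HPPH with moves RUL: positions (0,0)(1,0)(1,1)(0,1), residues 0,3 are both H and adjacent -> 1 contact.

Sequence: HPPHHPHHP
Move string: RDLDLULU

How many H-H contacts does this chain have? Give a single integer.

Positions: [(0, 0), (1, 0), (1, -1), (0, -1), (0, -2), (-1, -2), (-1, -1), (-2, -1), (-2, 0)]
H-H contact: residue 0 @(0,0) - residue 3 @(0, -1)
H-H contact: residue 3 @(0,-1) - residue 6 @(-1, -1)

Answer: 2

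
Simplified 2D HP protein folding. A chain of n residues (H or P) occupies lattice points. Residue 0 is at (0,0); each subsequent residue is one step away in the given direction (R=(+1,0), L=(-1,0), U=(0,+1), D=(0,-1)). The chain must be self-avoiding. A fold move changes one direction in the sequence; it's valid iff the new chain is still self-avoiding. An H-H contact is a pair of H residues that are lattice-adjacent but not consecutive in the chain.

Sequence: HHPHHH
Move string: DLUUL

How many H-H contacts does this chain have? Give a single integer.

Positions: [(0, 0), (0, -1), (-1, -1), (-1, 0), (-1, 1), (-2, 1)]
H-H contact: residue 0 @(0,0) - residue 3 @(-1, 0)

Answer: 1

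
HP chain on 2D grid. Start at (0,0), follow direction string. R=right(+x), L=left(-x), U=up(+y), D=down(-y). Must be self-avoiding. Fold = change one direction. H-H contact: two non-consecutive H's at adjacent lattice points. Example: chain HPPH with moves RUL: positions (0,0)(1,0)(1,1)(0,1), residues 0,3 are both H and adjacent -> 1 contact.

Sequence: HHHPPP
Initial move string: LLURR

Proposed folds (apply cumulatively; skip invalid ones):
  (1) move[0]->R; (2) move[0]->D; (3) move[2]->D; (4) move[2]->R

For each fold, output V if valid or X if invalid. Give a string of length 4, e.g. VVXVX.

Initial: LLURR -> [(0, 0), (-1, 0), (-2, 0), (-2, 1), (-1, 1), (0, 1)]
Fold 1: move[0]->R => RLURR INVALID (collision), skipped
Fold 2: move[0]->D => DLURR INVALID (collision), skipped
Fold 3: move[2]->D => LLDRR VALID
Fold 4: move[2]->R => LLRRR INVALID (collision), skipped

Answer: XXVX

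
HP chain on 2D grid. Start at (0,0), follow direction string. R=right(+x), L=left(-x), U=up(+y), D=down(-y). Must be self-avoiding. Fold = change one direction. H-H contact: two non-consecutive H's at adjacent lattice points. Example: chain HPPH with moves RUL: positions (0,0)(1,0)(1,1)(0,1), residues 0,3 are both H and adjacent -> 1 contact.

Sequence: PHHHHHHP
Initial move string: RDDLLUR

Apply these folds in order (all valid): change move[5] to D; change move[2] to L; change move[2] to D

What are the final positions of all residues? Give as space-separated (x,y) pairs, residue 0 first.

Answer: (0,0) (1,0) (1,-1) (1,-2) (0,-2) (-1,-2) (-1,-3) (0,-3)

Derivation:
Initial moves: RDDLLUR
Fold: move[5]->D => RDDLLDR (positions: [(0, 0), (1, 0), (1, -1), (1, -2), (0, -2), (-1, -2), (-1, -3), (0, -3)])
Fold: move[2]->L => RDLLLDR (positions: [(0, 0), (1, 0), (1, -1), (0, -1), (-1, -1), (-2, -1), (-2, -2), (-1, -2)])
Fold: move[2]->D => RDDLLDR (positions: [(0, 0), (1, 0), (1, -1), (1, -2), (0, -2), (-1, -2), (-1, -3), (0, -3)])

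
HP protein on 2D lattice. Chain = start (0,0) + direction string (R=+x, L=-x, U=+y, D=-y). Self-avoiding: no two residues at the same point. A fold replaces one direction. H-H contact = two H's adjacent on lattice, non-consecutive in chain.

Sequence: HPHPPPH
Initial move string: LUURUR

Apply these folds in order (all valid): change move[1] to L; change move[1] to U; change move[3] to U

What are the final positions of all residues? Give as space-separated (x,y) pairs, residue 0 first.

Answer: (0,0) (-1,0) (-1,1) (-1,2) (-1,3) (-1,4) (0,4)

Derivation:
Initial moves: LUURUR
Fold: move[1]->L => LLURUR (positions: [(0, 0), (-1, 0), (-2, 0), (-2, 1), (-1, 1), (-1, 2), (0, 2)])
Fold: move[1]->U => LUURUR (positions: [(0, 0), (-1, 0), (-1, 1), (-1, 2), (0, 2), (0, 3), (1, 3)])
Fold: move[3]->U => LUUUUR (positions: [(0, 0), (-1, 0), (-1, 1), (-1, 2), (-1, 3), (-1, 4), (0, 4)])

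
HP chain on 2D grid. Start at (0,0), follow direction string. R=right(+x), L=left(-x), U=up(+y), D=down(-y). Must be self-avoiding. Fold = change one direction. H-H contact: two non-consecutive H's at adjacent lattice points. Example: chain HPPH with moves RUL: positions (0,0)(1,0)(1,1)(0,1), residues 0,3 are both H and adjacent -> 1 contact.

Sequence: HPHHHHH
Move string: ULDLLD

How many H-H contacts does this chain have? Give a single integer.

Answer: 1

Derivation:
Positions: [(0, 0), (0, 1), (-1, 1), (-1, 0), (-2, 0), (-3, 0), (-3, -1)]
H-H contact: residue 0 @(0,0) - residue 3 @(-1, 0)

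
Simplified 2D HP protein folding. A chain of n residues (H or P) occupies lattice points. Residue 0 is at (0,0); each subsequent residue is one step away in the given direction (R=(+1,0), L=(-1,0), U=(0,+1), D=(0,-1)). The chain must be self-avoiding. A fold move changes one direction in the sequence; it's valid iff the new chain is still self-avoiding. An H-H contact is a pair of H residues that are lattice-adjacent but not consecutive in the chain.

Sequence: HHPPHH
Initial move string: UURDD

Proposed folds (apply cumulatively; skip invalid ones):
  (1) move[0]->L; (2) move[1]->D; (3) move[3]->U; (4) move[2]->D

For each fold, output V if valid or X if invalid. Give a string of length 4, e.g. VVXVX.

Initial: UURDD -> [(0, 0), (0, 1), (0, 2), (1, 2), (1, 1), (1, 0)]
Fold 1: move[0]->L => LURDD INVALID (collision), skipped
Fold 2: move[1]->D => UDRDD INVALID (collision), skipped
Fold 3: move[3]->U => UURUD INVALID (collision), skipped
Fold 4: move[2]->D => UUDDD INVALID (collision), skipped

Answer: XXXX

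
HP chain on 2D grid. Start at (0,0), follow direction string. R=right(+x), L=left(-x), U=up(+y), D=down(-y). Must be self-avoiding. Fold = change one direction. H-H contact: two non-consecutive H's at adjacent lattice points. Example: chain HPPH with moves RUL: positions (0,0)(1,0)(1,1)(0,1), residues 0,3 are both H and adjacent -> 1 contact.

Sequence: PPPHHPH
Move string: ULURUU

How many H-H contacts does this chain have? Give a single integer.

Answer: 0

Derivation:
Positions: [(0, 0), (0, 1), (-1, 1), (-1, 2), (0, 2), (0, 3), (0, 4)]
No H-H contacts found.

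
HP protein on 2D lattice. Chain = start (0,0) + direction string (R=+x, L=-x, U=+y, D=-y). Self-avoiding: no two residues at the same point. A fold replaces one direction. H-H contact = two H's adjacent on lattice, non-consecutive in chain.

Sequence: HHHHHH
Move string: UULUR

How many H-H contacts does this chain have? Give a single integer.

Answer: 1

Derivation:
Positions: [(0, 0), (0, 1), (0, 2), (-1, 2), (-1, 3), (0, 3)]
H-H contact: residue 2 @(0,2) - residue 5 @(0, 3)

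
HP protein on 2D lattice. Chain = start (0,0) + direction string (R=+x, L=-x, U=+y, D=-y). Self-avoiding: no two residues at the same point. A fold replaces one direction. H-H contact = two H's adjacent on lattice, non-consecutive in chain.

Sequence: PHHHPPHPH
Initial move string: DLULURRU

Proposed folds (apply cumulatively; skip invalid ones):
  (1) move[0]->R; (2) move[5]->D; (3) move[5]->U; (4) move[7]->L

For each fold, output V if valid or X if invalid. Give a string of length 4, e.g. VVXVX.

Initial: DLULURRU -> [(0, 0), (0, -1), (-1, -1), (-1, 0), (-2, 0), (-2, 1), (-1, 1), (0, 1), (0, 2)]
Fold 1: move[0]->R => RLULURRU INVALID (collision), skipped
Fold 2: move[5]->D => DLULUDRU INVALID (collision), skipped
Fold 3: move[5]->U => DLULUURU VALID
Fold 4: move[7]->L => DLULUURL INVALID (collision), skipped

Answer: XXVX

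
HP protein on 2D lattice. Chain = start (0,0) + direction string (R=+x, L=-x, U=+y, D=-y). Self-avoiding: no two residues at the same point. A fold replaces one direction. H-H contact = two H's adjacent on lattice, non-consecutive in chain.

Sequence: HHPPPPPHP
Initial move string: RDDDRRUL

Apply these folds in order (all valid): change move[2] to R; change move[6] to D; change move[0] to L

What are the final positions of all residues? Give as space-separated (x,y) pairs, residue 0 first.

Answer: (0,0) (-1,0) (-1,-1) (0,-1) (0,-2) (1,-2) (2,-2) (2,-3) (1,-3)

Derivation:
Initial moves: RDDDRRUL
Fold: move[2]->R => RDRDRRUL (positions: [(0, 0), (1, 0), (1, -1), (2, -1), (2, -2), (3, -2), (4, -2), (4, -1), (3, -1)])
Fold: move[6]->D => RDRDRRDL (positions: [(0, 0), (1, 0), (1, -1), (2, -1), (2, -2), (3, -2), (4, -2), (4, -3), (3, -3)])
Fold: move[0]->L => LDRDRRDL (positions: [(0, 0), (-1, 0), (-1, -1), (0, -1), (0, -2), (1, -2), (2, -2), (2, -3), (1, -3)])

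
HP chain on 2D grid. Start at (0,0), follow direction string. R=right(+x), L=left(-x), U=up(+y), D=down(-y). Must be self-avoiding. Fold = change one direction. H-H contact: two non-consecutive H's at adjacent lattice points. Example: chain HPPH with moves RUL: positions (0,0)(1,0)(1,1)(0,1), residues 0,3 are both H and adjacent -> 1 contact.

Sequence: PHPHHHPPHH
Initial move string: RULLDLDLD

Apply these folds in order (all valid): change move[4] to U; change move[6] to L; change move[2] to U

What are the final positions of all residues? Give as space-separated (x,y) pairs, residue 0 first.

Initial moves: RULLDLDLD
Fold: move[4]->U => RULLULDLD (positions: [(0, 0), (1, 0), (1, 1), (0, 1), (-1, 1), (-1, 2), (-2, 2), (-2, 1), (-3, 1), (-3, 0)])
Fold: move[6]->L => RULLULLLD (positions: [(0, 0), (1, 0), (1, 1), (0, 1), (-1, 1), (-1, 2), (-2, 2), (-3, 2), (-4, 2), (-4, 1)])
Fold: move[2]->U => RUULULLLD (positions: [(0, 0), (1, 0), (1, 1), (1, 2), (0, 2), (0, 3), (-1, 3), (-2, 3), (-3, 3), (-3, 2)])

Answer: (0,0) (1,0) (1,1) (1,2) (0,2) (0,3) (-1,3) (-2,3) (-3,3) (-3,2)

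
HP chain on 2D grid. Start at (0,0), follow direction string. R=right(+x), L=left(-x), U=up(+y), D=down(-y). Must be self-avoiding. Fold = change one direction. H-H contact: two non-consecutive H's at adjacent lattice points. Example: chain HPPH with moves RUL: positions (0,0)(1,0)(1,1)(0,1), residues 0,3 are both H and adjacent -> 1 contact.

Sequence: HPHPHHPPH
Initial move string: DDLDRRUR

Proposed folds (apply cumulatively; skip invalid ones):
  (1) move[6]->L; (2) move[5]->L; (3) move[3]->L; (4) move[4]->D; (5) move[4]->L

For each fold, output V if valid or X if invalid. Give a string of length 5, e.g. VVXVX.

Initial: DDLDRRUR -> [(0, 0), (0, -1), (0, -2), (-1, -2), (-1, -3), (0, -3), (1, -3), (1, -2), (2, -2)]
Fold 1: move[6]->L => DDLDRRLR INVALID (collision), skipped
Fold 2: move[5]->L => DDLDRLUR INVALID (collision), skipped
Fold 3: move[3]->L => DDLLRRUR INVALID (collision), skipped
Fold 4: move[4]->D => DDLDDRUR VALID
Fold 5: move[4]->L => DDLDLRUR INVALID (collision), skipped

Answer: XXXVX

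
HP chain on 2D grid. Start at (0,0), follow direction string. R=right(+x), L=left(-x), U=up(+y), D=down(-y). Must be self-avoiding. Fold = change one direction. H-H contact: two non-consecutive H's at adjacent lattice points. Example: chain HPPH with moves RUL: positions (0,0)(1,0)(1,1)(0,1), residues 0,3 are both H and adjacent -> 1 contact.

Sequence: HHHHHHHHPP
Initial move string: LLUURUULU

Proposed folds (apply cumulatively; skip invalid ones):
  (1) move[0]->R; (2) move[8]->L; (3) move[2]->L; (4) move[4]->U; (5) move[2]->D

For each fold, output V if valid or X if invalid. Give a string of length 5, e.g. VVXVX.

Initial: LLUURUULU -> [(0, 0), (-1, 0), (-2, 0), (-2, 1), (-2, 2), (-1, 2), (-1, 3), (-1, 4), (-2, 4), (-2, 5)]
Fold 1: move[0]->R => RLUURUULU INVALID (collision), skipped
Fold 2: move[8]->L => LLUURUULL VALID
Fold 3: move[2]->L => LLLURUULL VALID
Fold 4: move[4]->U => LLLUUUULL VALID
Fold 5: move[2]->D => LLDUUUULL INVALID (collision), skipped

Answer: XVVVX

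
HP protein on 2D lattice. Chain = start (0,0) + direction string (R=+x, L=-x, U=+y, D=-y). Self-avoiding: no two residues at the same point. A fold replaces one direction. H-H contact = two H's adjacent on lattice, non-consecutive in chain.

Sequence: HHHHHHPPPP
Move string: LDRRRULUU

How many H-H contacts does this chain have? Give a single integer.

Positions: [(0, 0), (-1, 0), (-1, -1), (0, -1), (1, -1), (2, -1), (2, 0), (1, 0), (1, 1), (1, 2)]
H-H contact: residue 0 @(0,0) - residue 3 @(0, -1)

Answer: 1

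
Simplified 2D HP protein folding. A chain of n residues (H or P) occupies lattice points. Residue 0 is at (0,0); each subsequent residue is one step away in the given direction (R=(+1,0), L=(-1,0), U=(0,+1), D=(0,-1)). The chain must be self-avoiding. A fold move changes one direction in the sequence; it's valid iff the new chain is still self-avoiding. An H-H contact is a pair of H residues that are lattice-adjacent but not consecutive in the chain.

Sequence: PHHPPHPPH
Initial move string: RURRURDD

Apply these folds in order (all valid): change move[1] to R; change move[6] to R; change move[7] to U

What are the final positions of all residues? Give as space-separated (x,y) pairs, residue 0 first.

Answer: (0,0) (1,0) (2,0) (3,0) (4,0) (4,1) (5,1) (6,1) (6,2)

Derivation:
Initial moves: RURRURDD
Fold: move[1]->R => RRRRURDD (positions: [(0, 0), (1, 0), (2, 0), (3, 0), (4, 0), (4, 1), (5, 1), (5, 0), (5, -1)])
Fold: move[6]->R => RRRRURRD (positions: [(0, 0), (1, 0), (2, 0), (3, 0), (4, 0), (4, 1), (5, 1), (6, 1), (6, 0)])
Fold: move[7]->U => RRRRURRU (positions: [(0, 0), (1, 0), (2, 0), (3, 0), (4, 0), (4, 1), (5, 1), (6, 1), (6, 2)])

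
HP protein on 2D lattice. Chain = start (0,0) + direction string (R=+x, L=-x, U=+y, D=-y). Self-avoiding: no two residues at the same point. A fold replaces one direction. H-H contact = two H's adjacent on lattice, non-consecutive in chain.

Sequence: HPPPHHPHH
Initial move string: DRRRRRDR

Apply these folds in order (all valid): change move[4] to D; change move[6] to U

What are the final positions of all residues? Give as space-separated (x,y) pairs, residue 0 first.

Answer: (0,0) (0,-1) (1,-1) (2,-1) (3,-1) (3,-2) (4,-2) (4,-1) (5,-1)

Derivation:
Initial moves: DRRRRRDR
Fold: move[4]->D => DRRRDRDR (positions: [(0, 0), (0, -1), (1, -1), (2, -1), (3, -1), (3, -2), (4, -2), (4, -3), (5, -3)])
Fold: move[6]->U => DRRRDRUR (positions: [(0, 0), (0, -1), (1, -1), (2, -1), (3, -1), (3, -2), (4, -2), (4, -1), (5, -1)])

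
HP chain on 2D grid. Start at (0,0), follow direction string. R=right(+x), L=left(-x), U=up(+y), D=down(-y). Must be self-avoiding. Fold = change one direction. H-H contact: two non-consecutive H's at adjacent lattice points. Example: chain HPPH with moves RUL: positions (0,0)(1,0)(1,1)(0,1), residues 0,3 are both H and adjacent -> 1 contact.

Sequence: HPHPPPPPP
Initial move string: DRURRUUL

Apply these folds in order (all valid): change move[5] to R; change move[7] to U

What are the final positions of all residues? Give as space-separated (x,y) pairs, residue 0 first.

Answer: (0,0) (0,-1) (1,-1) (1,0) (2,0) (3,0) (4,0) (4,1) (4,2)

Derivation:
Initial moves: DRURRUUL
Fold: move[5]->R => DRURRRUL (positions: [(0, 0), (0, -1), (1, -1), (1, 0), (2, 0), (3, 0), (4, 0), (4, 1), (3, 1)])
Fold: move[7]->U => DRURRRUU (positions: [(0, 0), (0, -1), (1, -1), (1, 0), (2, 0), (3, 0), (4, 0), (4, 1), (4, 2)])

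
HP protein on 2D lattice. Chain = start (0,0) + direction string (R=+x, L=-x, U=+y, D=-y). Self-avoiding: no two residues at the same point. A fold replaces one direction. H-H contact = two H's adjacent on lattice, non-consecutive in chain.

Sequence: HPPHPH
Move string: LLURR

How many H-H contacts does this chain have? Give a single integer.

Answer: 1

Derivation:
Positions: [(0, 0), (-1, 0), (-2, 0), (-2, 1), (-1, 1), (0, 1)]
H-H contact: residue 0 @(0,0) - residue 5 @(0, 1)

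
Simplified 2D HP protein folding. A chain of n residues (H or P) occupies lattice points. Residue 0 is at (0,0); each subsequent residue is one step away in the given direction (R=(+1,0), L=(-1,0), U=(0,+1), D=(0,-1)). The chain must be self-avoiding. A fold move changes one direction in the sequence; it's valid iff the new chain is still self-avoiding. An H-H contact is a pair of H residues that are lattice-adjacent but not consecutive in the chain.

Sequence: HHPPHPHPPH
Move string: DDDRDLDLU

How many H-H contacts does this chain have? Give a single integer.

Positions: [(0, 0), (0, -1), (0, -2), (0, -3), (1, -3), (1, -4), (0, -4), (0, -5), (-1, -5), (-1, -4)]
H-H contact: residue 6 @(0,-4) - residue 9 @(-1, -4)

Answer: 1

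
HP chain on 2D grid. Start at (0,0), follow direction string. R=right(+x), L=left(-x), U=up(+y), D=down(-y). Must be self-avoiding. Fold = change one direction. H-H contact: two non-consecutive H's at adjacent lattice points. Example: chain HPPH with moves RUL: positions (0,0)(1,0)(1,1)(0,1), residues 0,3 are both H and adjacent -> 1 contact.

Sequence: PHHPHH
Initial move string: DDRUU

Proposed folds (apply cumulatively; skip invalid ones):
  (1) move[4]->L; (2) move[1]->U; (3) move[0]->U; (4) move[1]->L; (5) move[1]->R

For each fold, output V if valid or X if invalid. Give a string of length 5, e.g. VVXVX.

Initial: DDRUU -> [(0, 0), (0, -1), (0, -2), (1, -2), (1, -1), (1, 0)]
Fold 1: move[4]->L => DDRUL INVALID (collision), skipped
Fold 2: move[1]->U => DURUU INVALID (collision), skipped
Fold 3: move[0]->U => UDRUU INVALID (collision), skipped
Fold 4: move[1]->L => DLRUU INVALID (collision), skipped
Fold 5: move[1]->R => DRRUU VALID

Answer: XXXXV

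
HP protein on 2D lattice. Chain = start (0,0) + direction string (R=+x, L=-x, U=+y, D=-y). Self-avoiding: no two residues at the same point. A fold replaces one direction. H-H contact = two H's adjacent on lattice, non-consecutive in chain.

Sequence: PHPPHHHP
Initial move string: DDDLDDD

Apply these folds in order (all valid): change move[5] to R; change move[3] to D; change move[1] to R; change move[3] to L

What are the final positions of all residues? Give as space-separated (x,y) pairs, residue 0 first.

Initial moves: DDDLDDD
Fold: move[5]->R => DDDLDRD (positions: [(0, 0), (0, -1), (0, -2), (0, -3), (-1, -3), (-1, -4), (0, -4), (0, -5)])
Fold: move[3]->D => DDDDDRD (positions: [(0, 0), (0, -1), (0, -2), (0, -3), (0, -4), (0, -5), (1, -5), (1, -6)])
Fold: move[1]->R => DRDDDRD (positions: [(0, 0), (0, -1), (1, -1), (1, -2), (1, -3), (1, -4), (2, -4), (2, -5)])
Fold: move[3]->L => DRDLDRD (positions: [(0, 0), (0, -1), (1, -1), (1, -2), (0, -2), (0, -3), (1, -3), (1, -4)])

Answer: (0,0) (0,-1) (1,-1) (1,-2) (0,-2) (0,-3) (1,-3) (1,-4)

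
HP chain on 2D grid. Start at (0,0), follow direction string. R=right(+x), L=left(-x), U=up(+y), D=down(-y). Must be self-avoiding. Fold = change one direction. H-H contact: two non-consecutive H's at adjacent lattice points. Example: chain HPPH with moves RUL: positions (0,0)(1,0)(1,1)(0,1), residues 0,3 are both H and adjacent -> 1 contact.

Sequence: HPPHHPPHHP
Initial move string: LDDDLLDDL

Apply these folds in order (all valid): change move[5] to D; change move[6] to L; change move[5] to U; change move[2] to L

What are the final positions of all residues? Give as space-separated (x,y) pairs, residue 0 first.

Answer: (0,0) (-1,0) (-1,-1) (-2,-1) (-2,-2) (-3,-2) (-3,-1) (-4,-1) (-4,-2) (-5,-2)

Derivation:
Initial moves: LDDDLLDDL
Fold: move[5]->D => LDDDLDDDL (positions: [(0, 0), (-1, 0), (-1, -1), (-1, -2), (-1, -3), (-2, -3), (-2, -4), (-2, -5), (-2, -6), (-3, -6)])
Fold: move[6]->L => LDDDLDLDL (positions: [(0, 0), (-1, 0), (-1, -1), (-1, -2), (-1, -3), (-2, -3), (-2, -4), (-3, -4), (-3, -5), (-4, -5)])
Fold: move[5]->U => LDDDLULDL (positions: [(0, 0), (-1, 0), (-1, -1), (-1, -2), (-1, -3), (-2, -3), (-2, -2), (-3, -2), (-3, -3), (-4, -3)])
Fold: move[2]->L => LDLDLULDL (positions: [(0, 0), (-1, 0), (-1, -1), (-2, -1), (-2, -2), (-3, -2), (-3, -1), (-4, -1), (-4, -2), (-5, -2)])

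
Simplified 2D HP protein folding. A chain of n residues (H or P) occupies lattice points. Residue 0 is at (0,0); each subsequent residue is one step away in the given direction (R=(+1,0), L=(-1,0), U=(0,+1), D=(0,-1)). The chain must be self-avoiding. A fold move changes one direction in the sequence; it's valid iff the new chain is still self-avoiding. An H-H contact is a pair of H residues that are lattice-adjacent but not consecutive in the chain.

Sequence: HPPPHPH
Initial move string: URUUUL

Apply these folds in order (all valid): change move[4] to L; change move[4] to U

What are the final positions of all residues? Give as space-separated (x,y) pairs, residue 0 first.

Answer: (0,0) (0,1) (1,1) (1,2) (1,3) (1,4) (0,4)

Derivation:
Initial moves: URUUUL
Fold: move[4]->L => URUULL (positions: [(0, 0), (0, 1), (1, 1), (1, 2), (1, 3), (0, 3), (-1, 3)])
Fold: move[4]->U => URUUUL (positions: [(0, 0), (0, 1), (1, 1), (1, 2), (1, 3), (1, 4), (0, 4)])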